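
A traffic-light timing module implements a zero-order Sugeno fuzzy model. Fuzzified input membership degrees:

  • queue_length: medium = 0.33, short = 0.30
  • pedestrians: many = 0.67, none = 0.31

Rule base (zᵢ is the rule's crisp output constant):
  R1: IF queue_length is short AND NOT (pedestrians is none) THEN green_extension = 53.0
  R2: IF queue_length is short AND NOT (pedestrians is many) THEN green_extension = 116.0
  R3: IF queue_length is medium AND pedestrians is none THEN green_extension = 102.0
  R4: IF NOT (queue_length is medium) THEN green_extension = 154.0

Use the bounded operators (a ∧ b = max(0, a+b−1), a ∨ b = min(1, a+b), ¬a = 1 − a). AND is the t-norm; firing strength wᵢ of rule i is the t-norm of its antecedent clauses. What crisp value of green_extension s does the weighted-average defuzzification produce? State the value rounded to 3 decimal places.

154.000

R1 (z=53.0): short=0.30, ¬none=1−0.31=0.69; AND[max(0, a+b−1)] → w = 0.00
R2 (z=116.0): short=0.30, ¬many=1−0.67=0.33; AND[max(0, a+b−1)] → w = 0.00
R3 (z=102.0): medium=0.33, none=0.31; AND[max(0, a+b−1)] → w = 0.00
R4 (z=154.0): ¬medium=1−0.33=0.67 → w = 0.67
Weighted average = (0.00·53.0 + 0.00·116.0 + 0.00·102.0 + 0.67·154.0) / (0.00 + 0.00 + 0.00 + 0.67)
  = 103.1800 / 0.6700 = 154.000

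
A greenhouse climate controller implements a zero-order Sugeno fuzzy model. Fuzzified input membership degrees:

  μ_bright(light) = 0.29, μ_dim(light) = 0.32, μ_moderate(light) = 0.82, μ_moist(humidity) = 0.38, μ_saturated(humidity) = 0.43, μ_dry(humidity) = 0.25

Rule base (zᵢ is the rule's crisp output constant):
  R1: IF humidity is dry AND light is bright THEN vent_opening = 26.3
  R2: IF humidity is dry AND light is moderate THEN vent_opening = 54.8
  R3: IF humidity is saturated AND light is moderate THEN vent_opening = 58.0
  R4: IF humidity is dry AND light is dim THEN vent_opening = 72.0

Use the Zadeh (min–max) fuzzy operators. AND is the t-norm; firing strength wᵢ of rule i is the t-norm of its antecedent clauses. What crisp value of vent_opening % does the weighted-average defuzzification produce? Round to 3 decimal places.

53.572

R1 (z=26.3): dry=0.25, bright=0.29; AND[min(a, b)] → w = 0.25
R2 (z=54.8): dry=0.25, moderate=0.82; AND[min(a, b)] → w = 0.25
R3 (z=58.0): saturated=0.43, moderate=0.82; AND[min(a, b)] → w = 0.43
R4 (z=72.0): dry=0.25, dim=0.32; AND[min(a, b)] → w = 0.25
Weighted average = (0.25·26.3 + 0.25·54.8 + 0.43·58.0 + 0.25·72.0) / (0.25 + 0.25 + 0.43 + 0.25)
  = 63.2150 / 1.1800 = 53.572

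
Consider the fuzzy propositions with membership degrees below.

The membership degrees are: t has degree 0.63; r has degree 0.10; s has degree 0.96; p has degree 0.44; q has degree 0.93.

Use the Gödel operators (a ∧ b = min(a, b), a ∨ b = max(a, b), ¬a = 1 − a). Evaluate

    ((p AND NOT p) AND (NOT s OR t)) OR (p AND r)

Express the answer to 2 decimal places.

0.44

NOT p = 1 − 0.44 = 0.56
p AND NOT p = min(a, b) on (0.44, 0.56) = 0.44
NOT s = 1 − 0.96 = 0.04
NOT s OR t = max(a, b) on (0.04, 0.63) = 0.63
(p AND NOT p) AND (NOT s OR t) = min(a, b) on (0.44, 0.63) = 0.44
p AND r = min(a, b) on (0.44, 0.10) = 0.10
((p AND NOT p) AND (NOT s OR t)) OR (p AND r) = max(a, b) on (0.44, 0.10) = 0.44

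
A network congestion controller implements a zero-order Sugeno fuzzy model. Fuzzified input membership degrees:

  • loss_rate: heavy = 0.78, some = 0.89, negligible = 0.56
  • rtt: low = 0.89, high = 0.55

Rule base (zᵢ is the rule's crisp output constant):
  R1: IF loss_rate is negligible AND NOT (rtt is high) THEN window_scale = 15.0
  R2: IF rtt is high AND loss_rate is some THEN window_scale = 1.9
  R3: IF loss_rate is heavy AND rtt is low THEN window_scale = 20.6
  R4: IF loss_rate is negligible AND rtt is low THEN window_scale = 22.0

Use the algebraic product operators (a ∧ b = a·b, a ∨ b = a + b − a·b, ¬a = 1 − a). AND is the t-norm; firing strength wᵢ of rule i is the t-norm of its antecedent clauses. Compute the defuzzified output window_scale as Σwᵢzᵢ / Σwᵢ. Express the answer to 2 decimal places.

15.50

R1 (z=15.0): negligible=0.56, ¬high=1−0.55=0.45; AND[a·b] → w = 0.2520
R2 (z=1.9): high=0.55, some=0.89; AND[a·b] → w = 0.4895
R3 (z=20.6): heavy=0.78, low=0.89; AND[a·b] → w = 0.6942
R4 (z=22.0): negligible=0.56, low=0.89; AND[a·b] → w = 0.4984
Weighted average = (0.2520·15.0 + 0.4895·1.9 + 0.6942·20.6 + 0.4984·22.0) / (0.2520 + 0.4895 + 0.6942 + 0.4984)
  = 29.9754 / 1.9341 = 15.50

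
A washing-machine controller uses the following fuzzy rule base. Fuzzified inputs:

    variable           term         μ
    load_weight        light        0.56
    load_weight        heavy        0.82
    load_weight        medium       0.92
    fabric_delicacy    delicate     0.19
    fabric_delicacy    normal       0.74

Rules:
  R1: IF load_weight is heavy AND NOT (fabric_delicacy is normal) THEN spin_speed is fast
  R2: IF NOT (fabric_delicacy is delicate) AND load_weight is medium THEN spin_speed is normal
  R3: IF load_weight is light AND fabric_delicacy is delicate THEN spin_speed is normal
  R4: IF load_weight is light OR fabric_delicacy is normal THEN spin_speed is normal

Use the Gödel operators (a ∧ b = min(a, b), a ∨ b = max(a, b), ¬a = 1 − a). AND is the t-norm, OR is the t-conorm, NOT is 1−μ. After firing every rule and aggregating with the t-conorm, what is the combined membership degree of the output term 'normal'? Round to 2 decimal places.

R1: heavy=0.82, ¬normal=1−0.74=0.26; AND[min(a, b)] → w = 0.26
R2: ¬delicate=1−0.19=0.81, medium=0.92; AND[min(a, b)] → w = 0.81
R3: light=0.56, delicate=0.19; AND[min(a, b)] → w = 0.19
R4: light=0.56, normal=0.74; OR[max(a, b)] → w = 0.74
Rules with consequent 'normal': {R2, R3, R4} → strengths 0.81, 0.19, 0.74
Aggregate via t-conorm [max(a, b)]: 0.81

0.81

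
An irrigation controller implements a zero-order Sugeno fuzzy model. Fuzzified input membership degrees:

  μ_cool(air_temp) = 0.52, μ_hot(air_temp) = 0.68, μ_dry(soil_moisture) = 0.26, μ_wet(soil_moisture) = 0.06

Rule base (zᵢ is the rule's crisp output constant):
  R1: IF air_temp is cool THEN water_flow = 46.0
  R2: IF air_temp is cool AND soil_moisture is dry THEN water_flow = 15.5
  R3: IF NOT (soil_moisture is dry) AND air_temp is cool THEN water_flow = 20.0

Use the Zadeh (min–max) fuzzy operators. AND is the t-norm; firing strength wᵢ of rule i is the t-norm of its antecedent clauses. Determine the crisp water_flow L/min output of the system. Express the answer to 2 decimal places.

R1 (z=46.0): cool=0.52 → w = 0.52
R2 (z=15.5): cool=0.52, dry=0.26; AND[min(a, b)] → w = 0.26
R3 (z=20.0): ¬dry=1−0.26=0.74, cool=0.52; AND[min(a, b)] → w = 0.52
Weighted average = (0.52·46.0 + 0.26·15.5 + 0.52·20.0) / (0.52 + 0.26 + 0.52)
  = 38.3500 / 1.3000 = 29.50

29.50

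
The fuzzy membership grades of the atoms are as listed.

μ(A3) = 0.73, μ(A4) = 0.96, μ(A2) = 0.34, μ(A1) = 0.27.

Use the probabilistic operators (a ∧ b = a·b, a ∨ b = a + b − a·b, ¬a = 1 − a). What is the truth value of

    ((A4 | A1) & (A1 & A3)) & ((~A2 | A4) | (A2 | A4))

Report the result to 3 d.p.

0.191

A4 | A1 = a + b − a·b on (0.9600, 0.2700) = 0.9708
A1 & A3 = a·b on (0.2700, 0.7300) = 0.1971
(A4 | A1) & (A1 & A3) = a·b on (0.9708, 0.1971) = 0.1913
~A2 = 1 − 0.3400 = 0.6600
~A2 | A4 = a + b − a·b on (0.6600, 0.9600) = 0.9864
A2 | A4 = a + b − a·b on (0.3400, 0.9600) = 0.9736
(~A2 | A4) | (A2 | A4) = a + b − a·b on (0.9864, 0.9736) = 0.9996
((A4 | A1) & (A1 & A3)) & ((~A2 | A4) | (A2 | A4)) = a·b on (0.1913, 0.9996) = 0.1913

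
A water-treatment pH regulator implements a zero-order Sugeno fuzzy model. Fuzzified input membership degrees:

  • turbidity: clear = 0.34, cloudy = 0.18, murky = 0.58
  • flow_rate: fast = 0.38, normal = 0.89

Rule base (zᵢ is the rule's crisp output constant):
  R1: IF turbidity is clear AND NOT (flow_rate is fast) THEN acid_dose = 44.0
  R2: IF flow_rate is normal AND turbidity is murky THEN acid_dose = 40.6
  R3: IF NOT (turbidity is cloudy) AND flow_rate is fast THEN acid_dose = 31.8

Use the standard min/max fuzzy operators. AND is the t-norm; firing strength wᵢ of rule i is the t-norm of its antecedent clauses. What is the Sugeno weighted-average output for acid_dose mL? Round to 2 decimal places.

R1 (z=44.0): clear=0.34, ¬fast=1−0.38=0.62; AND[min(a, b)] → w = 0.34
R2 (z=40.6): normal=0.89, murky=0.58; AND[min(a, b)] → w = 0.58
R3 (z=31.8): ¬cloudy=1−0.18=0.82, fast=0.38; AND[min(a, b)] → w = 0.38
Weighted average = (0.34·44.0 + 0.58·40.6 + 0.38·31.8) / (0.34 + 0.58 + 0.38)
  = 50.5920 / 1.3000 = 38.92

38.92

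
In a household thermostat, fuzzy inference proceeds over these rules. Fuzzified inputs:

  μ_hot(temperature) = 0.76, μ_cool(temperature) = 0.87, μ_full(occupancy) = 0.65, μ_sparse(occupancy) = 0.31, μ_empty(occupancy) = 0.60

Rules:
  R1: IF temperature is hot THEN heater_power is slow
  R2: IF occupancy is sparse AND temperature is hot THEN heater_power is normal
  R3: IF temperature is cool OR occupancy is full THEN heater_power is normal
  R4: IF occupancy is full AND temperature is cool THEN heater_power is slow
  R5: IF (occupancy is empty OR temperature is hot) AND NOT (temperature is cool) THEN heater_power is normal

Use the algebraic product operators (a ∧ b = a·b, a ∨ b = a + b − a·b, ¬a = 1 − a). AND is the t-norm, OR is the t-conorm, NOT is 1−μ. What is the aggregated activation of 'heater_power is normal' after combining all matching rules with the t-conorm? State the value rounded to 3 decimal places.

0.969

R1: hot=0.76 → w = 0.7600
R2: sparse=0.31, hot=0.76; AND[a·b] → w = 0.2356
R3: cool=0.87, full=0.65; OR[a + b − a·b] → w = 0.9545
R4: full=0.65, cool=0.87; AND[a·b] → w = 0.5655
R5: (empty=0.60 OR hot=0.76) = 0.9040; AND[a·b] with ¬cool=1−0.87=0.13 → w = 0.1175
Rules with consequent 'normal': {R2, R3, R5} → strengths 0.2356, 0.9545, 0.1175
Aggregate via t-conorm [a + b − a·b]: 0.9693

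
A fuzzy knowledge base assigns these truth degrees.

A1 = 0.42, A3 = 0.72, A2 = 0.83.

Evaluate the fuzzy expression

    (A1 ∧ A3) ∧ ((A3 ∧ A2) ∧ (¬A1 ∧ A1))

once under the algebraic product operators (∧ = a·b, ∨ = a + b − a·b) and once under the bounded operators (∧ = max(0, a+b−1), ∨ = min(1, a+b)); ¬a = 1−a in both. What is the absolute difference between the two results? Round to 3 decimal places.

0.044

Under algebraic product:
  A1 ∧ A3 = a·b on (0.4200, 0.7200) = 0.3024
  A3 ∧ A2 = a·b on (0.7200, 0.8300) = 0.5976
  ¬A1 = 1 − 0.4200 = 0.5800
  ¬A1 ∧ A1 = a·b on (0.5800, 0.4200) = 0.2436
  (A3 ∧ A2) ∧ (¬A1 ∧ A1) = a·b on (0.5976, 0.2436) = 0.1456
  (A1 ∧ A3) ∧ ((A3 ∧ A2) ∧ (¬A1 ∧ A1)) = a·b on (0.3024, 0.1456) = 0.0440
  → value = 0.0440
Under bounded:
  A1 ∧ A3 = max(0, a+b−1) on (0.42, 0.72) = 0.14
  A3 ∧ A2 = max(0, a+b−1) on (0.72, 0.83) = 0.55
  ¬A1 = 1 − 0.42 = 0.58
  ¬A1 ∧ A1 = max(0, a+b−1) on (0.58, 0.42) = 0.00
  (A3 ∧ A2) ∧ (¬A1 ∧ A1) = max(0, a+b−1) on (0.55, 0.00) = 0.00
  (A1 ∧ A3) ∧ ((A3 ∧ A2) ∧ (¬A1 ∧ A1)) = max(0, a+b−1) on (0.14, 0.00) = 0.00
  → value = 0.0000
|0.0440 − 0.0000| = 0.044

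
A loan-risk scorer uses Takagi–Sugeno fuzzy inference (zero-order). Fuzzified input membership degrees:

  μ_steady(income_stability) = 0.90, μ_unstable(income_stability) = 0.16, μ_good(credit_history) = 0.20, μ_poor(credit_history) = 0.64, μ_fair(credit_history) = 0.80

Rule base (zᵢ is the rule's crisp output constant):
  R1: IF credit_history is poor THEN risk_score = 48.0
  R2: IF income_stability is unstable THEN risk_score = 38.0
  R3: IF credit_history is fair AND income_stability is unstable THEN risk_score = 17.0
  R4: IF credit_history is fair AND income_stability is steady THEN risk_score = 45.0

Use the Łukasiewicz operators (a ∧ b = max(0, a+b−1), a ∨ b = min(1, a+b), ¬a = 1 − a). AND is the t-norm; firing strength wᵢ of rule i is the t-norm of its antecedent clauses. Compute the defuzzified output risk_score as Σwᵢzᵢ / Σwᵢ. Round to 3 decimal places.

45.533

R1 (z=48.0): poor=0.64 → w = 0.64
R2 (z=38.0): unstable=0.16 → w = 0.16
R3 (z=17.0): fair=0.80, unstable=0.16; AND[max(0, a+b−1)] → w = 0.00
R4 (z=45.0): fair=0.80, steady=0.90; AND[max(0, a+b−1)] → w = 0.70
Weighted average = (0.64·48.0 + 0.16·38.0 + 0.00·17.0 + 0.70·45.0) / (0.64 + 0.16 + 0.00 + 0.70)
  = 68.3000 / 1.5000 = 45.533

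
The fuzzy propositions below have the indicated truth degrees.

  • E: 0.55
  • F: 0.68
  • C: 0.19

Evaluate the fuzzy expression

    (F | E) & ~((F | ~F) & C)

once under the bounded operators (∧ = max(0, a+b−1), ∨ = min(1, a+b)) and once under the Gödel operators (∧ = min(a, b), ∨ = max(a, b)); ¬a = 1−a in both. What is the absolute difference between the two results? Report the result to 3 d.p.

Under bounded:
  F | E = min(1, a+b) on (0.68, 0.55) = 1.00
  ~F = 1 − 0.68 = 0.32
  F | ~F = min(1, a+b) on (0.68, 0.32) = 1.00
  (F | ~F) & C = max(0, a+b−1) on (1.00, 0.19) = 0.19
  ~((F | ~F) & C) = 1 − 0.19 = 0.81
  (F | E) & ~((F | ~F) & C) = max(0, a+b−1) on (1.00, 0.81) = 0.81
  → value = 0.8100
Under Gödel:
  F | E = max(a, b) on (0.68, 0.55) = 0.68
  ~F = 1 − 0.68 = 0.32
  F | ~F = max(a, b) on (0.68, 0.32) = 0.68
  (F | ~F) & C = min(a, b) on (0.68, 0.19) = 0.19
  ~((F | ~F) & C) = 1 − 0.19 = 0.81
  (F | E) & ~((F | ~F) & C) = min(a, b) on (0.68, 0.81) = 0.68
  → value = 0.6800
|0.8100 − 0.6800| = 0.130

0.130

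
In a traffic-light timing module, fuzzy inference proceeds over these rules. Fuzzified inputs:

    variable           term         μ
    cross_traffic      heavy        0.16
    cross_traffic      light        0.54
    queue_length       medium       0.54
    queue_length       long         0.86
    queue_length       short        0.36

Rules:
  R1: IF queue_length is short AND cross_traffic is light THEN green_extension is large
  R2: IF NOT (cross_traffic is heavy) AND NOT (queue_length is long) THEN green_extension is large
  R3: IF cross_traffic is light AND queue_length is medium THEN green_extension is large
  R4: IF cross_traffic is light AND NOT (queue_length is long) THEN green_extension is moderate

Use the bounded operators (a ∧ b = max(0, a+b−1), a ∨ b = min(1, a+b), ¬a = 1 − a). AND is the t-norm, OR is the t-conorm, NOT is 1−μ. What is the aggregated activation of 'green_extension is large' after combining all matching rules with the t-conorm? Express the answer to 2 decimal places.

0.08

R1: short=0.36, light=0.54; AND[max(0, a+b−1)] → w = 0.00
R2: ¬heavy=1−0.16=0.84, ¬long=1−0.86=0.14; AND[max(0, a+b−1)] → w = 0.00
R3: light=0.54, medium=0.54; AND[max(0, a+b−1)] → w = 0.08
R4: light=0.54, ¬long=1−0.86=0.14; AND[max(0, a+b−1)] → w = 0.00
Rules with consequent 'large': {R1, R2, R3} → strengths 0.00, 0.00, 0.08
Aggregate via t-conorm [min(1, a+b)]: 0.08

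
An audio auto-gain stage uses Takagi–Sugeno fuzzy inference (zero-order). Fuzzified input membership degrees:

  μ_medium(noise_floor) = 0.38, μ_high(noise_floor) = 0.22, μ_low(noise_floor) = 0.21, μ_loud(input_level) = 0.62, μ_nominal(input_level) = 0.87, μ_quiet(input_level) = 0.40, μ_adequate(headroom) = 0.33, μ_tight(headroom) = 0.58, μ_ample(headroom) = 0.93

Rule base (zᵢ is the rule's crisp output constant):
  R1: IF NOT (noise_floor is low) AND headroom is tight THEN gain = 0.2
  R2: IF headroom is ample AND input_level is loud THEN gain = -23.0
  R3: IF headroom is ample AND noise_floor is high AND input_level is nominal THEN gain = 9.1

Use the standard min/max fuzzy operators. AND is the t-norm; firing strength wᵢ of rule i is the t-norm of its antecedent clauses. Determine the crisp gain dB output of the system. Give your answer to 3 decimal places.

R1 (z=0.2): ¬low=1−0.21=0.79, tight=0.58; AND[min(a, b)] → w = 0.58
R2 (z=-23.0): ample=0.93, loud=0.62; AND[min(a, b)] → w = 0.62
R3 (z=9.1): ample=0.93, high=0.22, nominal=0.87; AND[min(a, b)] → w = 0.22
Weighted average = (0.58·0.2 + 0.62·-23.0 + 0.22·9.1) / (0.58 + 0.62 + 0.22)
  = -12.1420 / 1.4200 = -8.551

-8.551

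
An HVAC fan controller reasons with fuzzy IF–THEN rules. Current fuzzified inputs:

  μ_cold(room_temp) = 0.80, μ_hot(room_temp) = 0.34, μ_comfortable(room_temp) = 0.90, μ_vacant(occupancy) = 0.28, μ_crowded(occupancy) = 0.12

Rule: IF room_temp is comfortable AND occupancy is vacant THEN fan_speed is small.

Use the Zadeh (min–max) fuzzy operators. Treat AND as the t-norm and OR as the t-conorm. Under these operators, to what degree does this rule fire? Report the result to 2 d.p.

firing strength: comfortable=0.90, vacant=0.28; AND[min(a, b)] → w = 0.28

0.28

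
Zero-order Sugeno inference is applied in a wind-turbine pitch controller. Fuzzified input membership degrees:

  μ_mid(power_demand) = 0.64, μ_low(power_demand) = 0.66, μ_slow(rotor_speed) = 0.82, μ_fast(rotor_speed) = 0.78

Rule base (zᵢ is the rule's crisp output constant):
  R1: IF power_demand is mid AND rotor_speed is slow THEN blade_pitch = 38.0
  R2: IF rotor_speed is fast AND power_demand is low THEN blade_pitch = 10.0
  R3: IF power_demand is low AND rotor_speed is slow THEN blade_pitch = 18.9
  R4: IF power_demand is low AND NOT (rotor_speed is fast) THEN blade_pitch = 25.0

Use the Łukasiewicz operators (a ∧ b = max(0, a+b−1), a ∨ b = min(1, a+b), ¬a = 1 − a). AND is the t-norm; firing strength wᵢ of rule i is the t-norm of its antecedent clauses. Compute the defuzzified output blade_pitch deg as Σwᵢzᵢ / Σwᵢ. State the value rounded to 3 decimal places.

R1 (z=38.0): mid=0.64, slow=0.82; AND[max(0, a+b−1)] → w = 0.46
R2 (z=10.0): fast=0.78, low=0.66; AND[max(0, a+b−1)] → w = 0.44
R3 (z=18.9): low=0.66, slow=0.82; AND[max(0, a+b−1)] → w = 0.48
R4 (z=25.0): low=0.66, ¬fast=1−0.78=0.22; AND[max(0, a+b−1)] → w = 0.00
Weighted average = (0.46·38.0 + 0.44·10.0 + 0.48·18.9 + 0.00·25.0) / (0.46 + 0.44 + 0.48 + 0.00)
  = 30.9520 / 1.3800 = 22.429

22.429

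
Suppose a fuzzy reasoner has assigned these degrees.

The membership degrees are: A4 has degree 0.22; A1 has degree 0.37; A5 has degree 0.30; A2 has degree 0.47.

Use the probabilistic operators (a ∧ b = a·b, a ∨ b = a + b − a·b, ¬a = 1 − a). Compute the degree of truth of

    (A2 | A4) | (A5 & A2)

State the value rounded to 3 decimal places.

A2 | A4 = a + b − a·b on (0.4700, 0.2200) = 0.5866
A5 & A2 = a·b on (0.3000, 0.4700) = 0.1410
(A2 | A4) | (A5 & A2) = a + b − a·b on (0.5866, 0.1410) = 0.6449

0.645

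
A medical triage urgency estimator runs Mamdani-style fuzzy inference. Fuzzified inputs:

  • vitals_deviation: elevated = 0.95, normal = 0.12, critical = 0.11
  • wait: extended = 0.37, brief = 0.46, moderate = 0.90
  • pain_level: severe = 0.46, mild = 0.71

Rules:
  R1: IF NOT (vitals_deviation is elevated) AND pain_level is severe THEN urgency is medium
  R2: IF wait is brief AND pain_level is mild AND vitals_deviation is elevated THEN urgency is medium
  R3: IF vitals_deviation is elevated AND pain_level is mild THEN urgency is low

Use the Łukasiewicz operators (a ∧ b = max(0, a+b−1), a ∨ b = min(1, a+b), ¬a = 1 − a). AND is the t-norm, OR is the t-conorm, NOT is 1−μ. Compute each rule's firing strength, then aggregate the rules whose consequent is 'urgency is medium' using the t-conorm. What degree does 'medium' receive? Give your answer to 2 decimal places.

0.12

R1: ¬elevated=1−0.95=0.05, severe=0.46; AND[max(0, a+b−1)] → w = 0.00
R2: brief=0.46, mild=0.71, elevated=0.95; AND[max(0, a+b−1)] → w = 0.12
R3: elevated=0.95, mild=0.71; AND[max(0, a+b−1)] → w = 0.66
Rules with consequent 'medium': {R1, R2} → strengths 0.00, 0.12
Aggregate via t-conorm [min(1, a+b)]: 0.12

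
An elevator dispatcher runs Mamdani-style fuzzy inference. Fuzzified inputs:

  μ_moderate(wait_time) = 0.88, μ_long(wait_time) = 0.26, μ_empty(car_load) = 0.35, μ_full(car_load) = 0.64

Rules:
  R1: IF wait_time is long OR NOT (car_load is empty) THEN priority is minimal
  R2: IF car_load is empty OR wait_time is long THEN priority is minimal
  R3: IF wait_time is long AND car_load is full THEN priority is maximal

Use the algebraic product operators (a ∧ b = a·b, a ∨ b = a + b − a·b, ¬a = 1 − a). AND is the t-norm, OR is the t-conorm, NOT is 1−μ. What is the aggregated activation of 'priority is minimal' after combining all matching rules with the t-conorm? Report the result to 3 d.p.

0.875

R1: long=0.26, ¬empty=1−0.35=0.65; OR[a + b − a·b] → w = 0.7410
R2: empty=0.35, long=0.26; OR[a + b − a·b] → w = 0.5190
R3: long=0.26, full=0.64; AND[a·b] → w = 0.1664
Rules with consequent 'minimal': {R1, R2} → strengths 0.7410, 0.5190
Aggregate via t-conorm [a + b − a·b]: 0.8754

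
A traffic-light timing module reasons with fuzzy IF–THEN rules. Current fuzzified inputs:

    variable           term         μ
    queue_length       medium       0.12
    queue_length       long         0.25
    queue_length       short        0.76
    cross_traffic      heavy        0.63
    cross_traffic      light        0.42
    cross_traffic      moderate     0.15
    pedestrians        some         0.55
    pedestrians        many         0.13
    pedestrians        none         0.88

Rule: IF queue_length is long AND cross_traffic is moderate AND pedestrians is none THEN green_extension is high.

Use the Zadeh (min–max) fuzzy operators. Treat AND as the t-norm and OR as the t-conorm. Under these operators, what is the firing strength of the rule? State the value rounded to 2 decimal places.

0.15

firing strength: long=0.25, moderate=0.15, none=0.88; AND[min(a, b)] → w = 0.15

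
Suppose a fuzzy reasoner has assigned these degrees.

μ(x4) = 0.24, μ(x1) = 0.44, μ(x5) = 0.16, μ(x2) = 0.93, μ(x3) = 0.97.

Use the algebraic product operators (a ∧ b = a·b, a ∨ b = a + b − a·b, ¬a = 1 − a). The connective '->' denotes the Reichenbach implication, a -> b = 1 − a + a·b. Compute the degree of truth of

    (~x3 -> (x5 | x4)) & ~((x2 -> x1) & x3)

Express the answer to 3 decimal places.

~x3 = 1 − 0.9700 = 0.0300
x5 | x4 = a + b − a·b on (0.1600, 0.2400) = 0.3616
~x3 -> (x5 | x4)  [Reichenbach: 1 − a + a·b] with a=0.0300, b=0.3616 → 0.9808
x2 -> x1  [Reichenbach: 1 − a + a·b] with a=0.9300, b=0.4400 → 0.4792
(x2 -> x1) & x3 = a·b on (0.4792, 0.9700) = 0.4648
~((x2 -> x1) & x3) = 1 − 0.4648 = 0.5352
(~x3 -> (x5 | x4)) & ~((x2 -> x1) & x3) = a·b on (0.9808, 0.5352) = 0.5249

0.525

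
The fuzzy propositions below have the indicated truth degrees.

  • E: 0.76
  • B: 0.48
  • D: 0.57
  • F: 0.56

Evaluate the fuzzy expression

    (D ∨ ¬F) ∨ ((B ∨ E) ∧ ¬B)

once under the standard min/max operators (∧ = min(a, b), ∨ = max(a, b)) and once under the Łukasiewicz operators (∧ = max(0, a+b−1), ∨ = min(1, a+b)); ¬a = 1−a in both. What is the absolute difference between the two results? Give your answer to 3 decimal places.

0.430

Under standard min/max:
  ¬F = 1 − 0.56 = 0.44
  D ∨ ¬F = max(a, b) on (0.57, 0.44) = 0.57
  B ∨ E = max(a, b) on (0.48, 0.76) = 0.76
  ¬B = 1 − 0.48 = 0.52
  (B ∨ E) ∧ ¬B = min(a, b) on (0.76, 0.52) = 0.52
  (D ∨ ¬F) ∨ ((B ∨ E) ∧ ¬B) = max(a, b) on (0.57, 0.52) = 0.57
  → value = 0.5700
Under Łukasiewicz:
  ¬F = 1 − 0.56 = 0.44
  D ∨ ¬F = min(1, a+b) on (0.57, 0.44) = 1.00
  B ∨ E = min(1, a+b) on (0.48, 0.76) = 1.00
  ¬B = 1 − 0.48 = 0.52
  (B ∨ E) ∧ ¬B = max(0, a+b−1) on (1.00, 0.52) = 0.52
  (D ∨ ¬F) ∨ ((B ∨ E) ∧ ¬B) = min(1, a+b) on (1.00, 0.52) = 1.00
  → value = 1.0000
|0.5700 − 1.0000| = 0.430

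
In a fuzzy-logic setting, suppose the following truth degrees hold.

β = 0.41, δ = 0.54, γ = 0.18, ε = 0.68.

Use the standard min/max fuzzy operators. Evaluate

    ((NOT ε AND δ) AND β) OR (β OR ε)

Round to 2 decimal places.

0.68

NOT ε = 1 − 0.68 = 0.32
NOT ε AND δ = min(a, b) on (0.32, 0.54) = 0.32
(NOT ε AND δ) AND β = min(a, b) on (0.32, 0.41) = 0.32
β OR ε = max(a, b) on (0.41, 0.68) = 0.68
((NOT ε AND δ) AND β) OR (β OR ε) = max(a, b) on (0.32, 0.68) = 0.68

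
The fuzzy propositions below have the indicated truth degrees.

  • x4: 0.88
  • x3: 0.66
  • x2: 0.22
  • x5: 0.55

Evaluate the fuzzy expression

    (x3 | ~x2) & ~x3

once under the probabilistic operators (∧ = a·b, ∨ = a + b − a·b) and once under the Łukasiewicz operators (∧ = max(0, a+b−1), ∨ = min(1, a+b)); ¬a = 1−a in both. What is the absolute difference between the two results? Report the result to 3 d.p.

Under probabilistic:
  ~x2 = 1 − 0.2200 = 0.7800
  x3 | ~x2 = a + b − a·b on (0.6600, 0.7800) = 0.9252
  ~x3 = 1 − 0.6600 = 0.3400
  (x3 | ~x2) & ~x3 = a·b on (0.9252, 0.3400) = 0.3146
  → value = 0.3146
Under Łukasiewicz:
  ~x2 = 1 − 0.22 = 0.78
  x3 | ~x2 = min(1, a+b) on (0.66, 0.78) = 1.00
  ~x3 = 1 − 0.66 = 0.34
  (x3 | ~x2) & ~x3 = max(0, a+b−1) on (1.00, 0.34) = 0.34
  → value = 0.3400
|0.3146 − 0.3400| = 0.025

0.025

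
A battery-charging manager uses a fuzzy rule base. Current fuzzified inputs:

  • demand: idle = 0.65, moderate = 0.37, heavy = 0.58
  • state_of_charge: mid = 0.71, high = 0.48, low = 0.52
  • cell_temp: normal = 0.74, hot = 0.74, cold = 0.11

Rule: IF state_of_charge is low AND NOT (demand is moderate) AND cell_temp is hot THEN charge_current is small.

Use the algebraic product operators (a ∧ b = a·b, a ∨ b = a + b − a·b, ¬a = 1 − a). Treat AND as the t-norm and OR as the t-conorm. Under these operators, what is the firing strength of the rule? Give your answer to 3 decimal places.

0.242

firing strength: low=0.52, ¬moderate=1−0.37=0.63, hot=0.74; AND[a·b] → w = 0.2424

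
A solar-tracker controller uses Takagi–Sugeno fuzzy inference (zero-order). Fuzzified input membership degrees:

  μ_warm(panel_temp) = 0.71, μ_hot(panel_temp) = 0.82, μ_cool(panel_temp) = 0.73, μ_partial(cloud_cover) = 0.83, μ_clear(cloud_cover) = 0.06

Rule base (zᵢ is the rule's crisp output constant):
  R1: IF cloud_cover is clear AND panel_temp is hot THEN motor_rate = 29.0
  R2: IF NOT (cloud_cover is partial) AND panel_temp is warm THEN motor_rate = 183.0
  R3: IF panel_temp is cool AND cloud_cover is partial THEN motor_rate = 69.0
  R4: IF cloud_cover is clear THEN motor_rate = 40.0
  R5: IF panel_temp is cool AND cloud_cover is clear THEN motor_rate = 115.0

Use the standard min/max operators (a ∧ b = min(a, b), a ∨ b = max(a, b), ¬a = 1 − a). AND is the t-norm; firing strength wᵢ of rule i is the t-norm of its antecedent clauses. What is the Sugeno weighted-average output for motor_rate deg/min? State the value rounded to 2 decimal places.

85.67

R1 (z=29.0): clear=0.06, hot=0.82; AND[min(a, b)] → w = 0.06
R2 (z=183.0): ¬partial=1−0.83=0.17, warm=0.71; AND[min(a, b)] → w = 0.17
R3 (z=69.0): cool=0.73, partial=0.83; AND[min(a, b)] → w = 0.73
R4 (z=40.0): clear=0.06 → w = 0.06
R5 (z=115.0): cool=0.73, clear=0.06; AND[min(a, b)] → w = 0.06
Weighted average = (0.06·29.0 + 0.17·183.0 + 0.73·69.0 + 0.06·40.0 + 0.06·115.0) / (0.06 + 0.17 + 0.73 + 0.06 + 0.06)
  = 92.5200 / 1.0800 = 85.67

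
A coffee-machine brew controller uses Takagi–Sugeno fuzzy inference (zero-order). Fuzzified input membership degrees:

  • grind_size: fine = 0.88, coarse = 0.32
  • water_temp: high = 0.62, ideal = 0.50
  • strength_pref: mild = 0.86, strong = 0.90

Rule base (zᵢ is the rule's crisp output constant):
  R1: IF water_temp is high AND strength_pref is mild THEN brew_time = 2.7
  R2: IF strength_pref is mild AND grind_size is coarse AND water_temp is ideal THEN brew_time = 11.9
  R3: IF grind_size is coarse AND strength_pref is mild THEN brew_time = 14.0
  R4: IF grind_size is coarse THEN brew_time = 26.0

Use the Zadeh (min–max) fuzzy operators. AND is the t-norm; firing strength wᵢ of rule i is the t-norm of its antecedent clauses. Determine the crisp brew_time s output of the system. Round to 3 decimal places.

11.571

R1 (z=2.7): high=0.62, mild=0.86; AND[min(a, b)] → w = 0.62
R2 (z=11.9): mild=0.86, coarse=0.32, ideal=0.50; AND[min(a, b)] → w = 0.32
R3 (z=14.0): coarse=0.32, mild=0.86; AND[min(a, b)] → w = 0.32
R4 (z=26.0): coarse=0.32 → w = 0.32
Weighted average = (0.62·2.7 + 0.32·11.9 + 0.32·14.0 + 0.32·26.0) / (0.62 + 0.32 + 0.32 + 0.32)
  = 18.2820 / 1.5800 = 11.571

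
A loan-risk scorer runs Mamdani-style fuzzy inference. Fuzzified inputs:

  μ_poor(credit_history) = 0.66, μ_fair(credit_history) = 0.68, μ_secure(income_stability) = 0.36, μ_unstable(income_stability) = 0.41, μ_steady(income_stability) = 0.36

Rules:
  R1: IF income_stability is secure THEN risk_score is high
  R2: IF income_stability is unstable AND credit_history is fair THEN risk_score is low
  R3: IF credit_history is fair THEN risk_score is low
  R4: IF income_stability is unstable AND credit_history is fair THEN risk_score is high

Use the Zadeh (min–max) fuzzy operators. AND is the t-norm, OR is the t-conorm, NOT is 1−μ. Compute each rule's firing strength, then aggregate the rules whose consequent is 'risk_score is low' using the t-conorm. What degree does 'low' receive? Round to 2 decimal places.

0.68

R1: secure=0.36 → w = 0.36
R2: unstable=0.41, fair=0.68; AND[min(a, b)] → w = 0.41
R3: fair=0.68 → w = 0.68
R4: unstable=0.41, fair=0.68; AND[min(a, b)] → w = 0.41
Rules with consequent 'low': {R2, R3} → strengths 0.41, 0.68
Aggregate via t-conorm [max(a, b)]: 0.68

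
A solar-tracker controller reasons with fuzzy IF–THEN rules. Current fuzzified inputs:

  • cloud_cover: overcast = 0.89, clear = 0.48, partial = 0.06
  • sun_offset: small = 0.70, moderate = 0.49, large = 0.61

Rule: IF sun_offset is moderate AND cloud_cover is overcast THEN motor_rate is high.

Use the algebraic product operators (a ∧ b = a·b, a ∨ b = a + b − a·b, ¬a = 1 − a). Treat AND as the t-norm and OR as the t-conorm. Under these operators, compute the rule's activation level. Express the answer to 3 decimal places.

0.436

firing strength: moderate=0.49, overcast=0.89; AND[a·b] → w = 0.4361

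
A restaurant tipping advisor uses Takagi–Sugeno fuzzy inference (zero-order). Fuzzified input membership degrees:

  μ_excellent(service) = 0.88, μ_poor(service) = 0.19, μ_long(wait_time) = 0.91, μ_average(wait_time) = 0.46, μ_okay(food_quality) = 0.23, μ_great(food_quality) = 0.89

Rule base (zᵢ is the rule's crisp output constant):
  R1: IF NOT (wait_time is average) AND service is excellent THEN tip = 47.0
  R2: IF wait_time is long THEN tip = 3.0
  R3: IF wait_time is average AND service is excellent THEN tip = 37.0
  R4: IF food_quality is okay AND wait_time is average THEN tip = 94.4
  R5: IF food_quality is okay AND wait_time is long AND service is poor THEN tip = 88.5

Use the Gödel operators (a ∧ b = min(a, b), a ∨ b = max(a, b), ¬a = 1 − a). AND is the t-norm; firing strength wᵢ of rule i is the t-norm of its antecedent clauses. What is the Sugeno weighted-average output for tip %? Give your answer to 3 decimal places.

R1 (z=47.0): ¬average=1−0.46=0.54, excellent=0.88; AND[min(a, b)] → w = 0.54
R2 (z=3.0): long=0.91 → w = 0.91
R3 (z=37.0): average=0.46, excellent=0.88; AND[min(a, b)] → w = 0.46
R4 (z=94.4): okay=0.23, average=0.46; AND[min(a, b)] → w = 0.23
R5 (z=88.5): okay=0.23, long=0.91, poor=0.19; AND[min(a, b)] → w = 0.19
Weighted average = (0.54·47.0 + 0.91·3.0 + 0.46·37.0 + 0.23·94.4 + 0.19·88.5) / (0.54 + 0.91 + 0.46 + 0.23 + 0.19)
  = 83.6570 / 2.3300 = 35.904

35.904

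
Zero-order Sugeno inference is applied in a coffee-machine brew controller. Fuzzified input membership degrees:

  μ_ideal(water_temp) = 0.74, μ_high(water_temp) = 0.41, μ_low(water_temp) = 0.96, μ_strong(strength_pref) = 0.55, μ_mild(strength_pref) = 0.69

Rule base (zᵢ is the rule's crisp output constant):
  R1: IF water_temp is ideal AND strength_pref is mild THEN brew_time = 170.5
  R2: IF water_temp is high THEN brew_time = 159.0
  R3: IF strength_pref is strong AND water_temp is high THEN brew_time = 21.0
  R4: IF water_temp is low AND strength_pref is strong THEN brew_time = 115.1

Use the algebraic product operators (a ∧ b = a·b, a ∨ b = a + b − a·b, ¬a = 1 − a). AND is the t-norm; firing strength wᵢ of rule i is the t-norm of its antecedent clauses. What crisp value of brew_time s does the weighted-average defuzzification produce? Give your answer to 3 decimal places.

130.073

R1 (z=170.5): ideal=0.74, mild=0.69; AND[a·b] → w = 0.5106
R2 (z=159.0): high=0.41 → w = 0.4100
R3 (z=21.0): strong=0.55, high=0.41; AND[a·b] → w = 0.2255
R4 (z=115.1): low=0.96, strong=0.55; AND[a·b] → w = 0.5280
Weighted average = (0.5106·170.5 + 0.4100·159.0 + 0.2255·21.0 + 0.5280·115.1) / (0.5106 + 0.4100 + 0.2255 + 0.5280)
  = 217.7556 / 1.6741 = 130.073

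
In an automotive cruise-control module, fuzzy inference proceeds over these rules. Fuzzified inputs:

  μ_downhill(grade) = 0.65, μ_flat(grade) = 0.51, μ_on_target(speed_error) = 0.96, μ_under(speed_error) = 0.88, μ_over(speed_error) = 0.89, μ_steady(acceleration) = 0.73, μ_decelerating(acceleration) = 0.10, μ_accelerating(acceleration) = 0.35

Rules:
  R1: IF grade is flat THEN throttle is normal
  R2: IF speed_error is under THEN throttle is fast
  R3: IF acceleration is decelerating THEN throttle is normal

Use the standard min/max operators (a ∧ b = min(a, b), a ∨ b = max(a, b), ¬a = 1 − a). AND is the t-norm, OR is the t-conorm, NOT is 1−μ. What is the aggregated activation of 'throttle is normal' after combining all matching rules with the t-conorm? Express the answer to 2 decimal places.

R1: flat=0.51 → w = 0.51
R2: under=0.88 → w = 0.88
R3: decelerating=0.10 → w = 0.10
Rules with consequent 'normal': {R1, R3} → strengths 0.51, 0.10
Aggregate via t-conorm [max(a, b)]: 0.51

0.51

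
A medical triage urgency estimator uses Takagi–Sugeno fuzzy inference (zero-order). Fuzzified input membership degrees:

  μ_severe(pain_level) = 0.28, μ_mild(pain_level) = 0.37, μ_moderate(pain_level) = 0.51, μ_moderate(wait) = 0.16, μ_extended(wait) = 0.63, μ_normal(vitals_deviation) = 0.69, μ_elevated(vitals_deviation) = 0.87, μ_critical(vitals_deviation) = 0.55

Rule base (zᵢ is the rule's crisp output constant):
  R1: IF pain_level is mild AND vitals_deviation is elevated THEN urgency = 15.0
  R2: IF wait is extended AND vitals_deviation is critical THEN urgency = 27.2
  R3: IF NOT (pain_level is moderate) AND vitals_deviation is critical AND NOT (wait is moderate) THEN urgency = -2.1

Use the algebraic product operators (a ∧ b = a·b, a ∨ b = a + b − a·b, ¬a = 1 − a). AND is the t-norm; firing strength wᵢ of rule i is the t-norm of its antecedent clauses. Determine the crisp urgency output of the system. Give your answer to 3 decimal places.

R1 (z=15.0): mild=0.37, elevated=0.87; AND[a·b] → w = 0.3219
R2 (z=27.2): extended=0.63, critical=0.55; AND[a·b] → w = 0.3465
R3 (z=-2.1): ¬moderate=1−0.51=0.49, critical=0.55, ¬moderate=1−0.16=0.84; AND[a·b] → w = 0.2264
Weighted average = (0.3219·15.0 + 0.3465·27.2 + 0.2264·-2.1) / (0.3219 + 0.3465 + 0.2264)
  = 13.7779 / 0.8948 = 15.398

15.398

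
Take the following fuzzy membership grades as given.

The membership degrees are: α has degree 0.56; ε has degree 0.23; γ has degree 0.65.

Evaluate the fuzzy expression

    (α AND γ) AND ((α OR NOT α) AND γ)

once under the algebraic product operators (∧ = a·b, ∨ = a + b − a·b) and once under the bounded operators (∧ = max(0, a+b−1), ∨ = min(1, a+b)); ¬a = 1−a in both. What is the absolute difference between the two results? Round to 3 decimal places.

0.178

Under algebraic product:
  α AND γ = a·b on (0.5600, 0.6500) = 0.3640
  NOT α = 1 − 0.5600 = 0.4400
  α OR NOT α = a + b − a·b on (0.5600, 0.4400) = 0.7536
  (α OR NOT α) AND γ = a·b on (0.7536, 0.6500) = 0.4898
  (α AND γ) AND ((α OR NOT α) AND γ) = a·b on (0.3640, 0.4898) = 0.1783
  → value = 0.1783
Under bounded:
  α AND γ = max(0, a+b−1) on (0.56, 0.65) = 0.21
  NOT α = 1 − 0.56 = 0.44
  α OR NOT α = min(1, a+b) on (0.56, 0.44) = 1.00
  (α OR NOT α) AND γ = max(0, a+b−1) on (1.00, 0.65) = 0.65
  (α AND γ) AND ((α OR NOT α) AND γ) = max(0, a+b−1) on (0.21, 0.65) = 0.00
  → value = 0.0000
|0.1783 − 0.0000| = 0.178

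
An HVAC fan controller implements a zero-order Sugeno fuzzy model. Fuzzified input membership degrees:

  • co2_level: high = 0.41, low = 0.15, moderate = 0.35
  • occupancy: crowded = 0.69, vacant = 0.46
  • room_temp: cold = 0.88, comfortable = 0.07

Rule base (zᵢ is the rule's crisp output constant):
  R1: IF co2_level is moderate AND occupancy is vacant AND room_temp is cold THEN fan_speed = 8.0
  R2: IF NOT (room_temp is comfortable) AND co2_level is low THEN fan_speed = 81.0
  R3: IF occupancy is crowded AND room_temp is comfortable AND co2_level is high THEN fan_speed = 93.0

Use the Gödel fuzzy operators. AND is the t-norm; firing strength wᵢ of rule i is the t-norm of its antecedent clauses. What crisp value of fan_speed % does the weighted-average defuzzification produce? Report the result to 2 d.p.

37.65

R1 (z=8.0): moderate=0.35, vacant=0.46, cold=0.88; AND[min(a, b)] → w = 0.35
R2 (z=81.0): ¬comfortable=1−0.07=0.93, low=0.15; AND[min(a, b)] → w = 0.15
R3 (z=93.0): crowded=0.69, comfortable=0.07, high=0.41; AND[min(a, b)] → w = 0.07
Weighted average = (0.35·8.0 + 0.15·81.0 + 0.07·93.0) / (0.35 + 0.15 + 0.07)
  = 21.4600 / 0.5700 = 37.65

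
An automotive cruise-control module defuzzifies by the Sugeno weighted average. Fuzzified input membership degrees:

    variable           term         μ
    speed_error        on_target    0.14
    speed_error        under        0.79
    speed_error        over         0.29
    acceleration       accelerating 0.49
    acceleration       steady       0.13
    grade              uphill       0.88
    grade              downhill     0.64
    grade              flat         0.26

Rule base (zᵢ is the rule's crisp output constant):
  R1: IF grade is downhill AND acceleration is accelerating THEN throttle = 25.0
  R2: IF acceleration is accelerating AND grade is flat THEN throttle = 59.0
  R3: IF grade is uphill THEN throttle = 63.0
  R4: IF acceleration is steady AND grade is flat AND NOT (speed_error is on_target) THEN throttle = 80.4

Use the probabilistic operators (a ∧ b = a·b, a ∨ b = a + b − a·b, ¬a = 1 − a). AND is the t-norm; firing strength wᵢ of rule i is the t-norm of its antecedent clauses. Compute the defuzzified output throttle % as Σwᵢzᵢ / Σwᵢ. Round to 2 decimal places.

54.17

R1 (z=25.0): downhill=0.64, accelerating=0.49; AND[a·b] → w = 0.3136
R2 (z=59.0): accelerating=0.49, flat=0.26; AND[a·b] → w = 0.1274
R3 (z=63.0): uphill=0.88 → w = 0.8800
R4 (z=80.4): steady=0.13, flat=0.26, ¬on_target=1−0.14=0.86; AND[a·b] → w = 0.0291
Weighted average = (0.3136·25.0 + 0.1274·59.0 + 0.8800·63.0 + 0.0291·80.4) / (0.3136 + 0.1274 + 0.8800 + 0.0291)
  = 73.1337 / 1.3501 = 54.17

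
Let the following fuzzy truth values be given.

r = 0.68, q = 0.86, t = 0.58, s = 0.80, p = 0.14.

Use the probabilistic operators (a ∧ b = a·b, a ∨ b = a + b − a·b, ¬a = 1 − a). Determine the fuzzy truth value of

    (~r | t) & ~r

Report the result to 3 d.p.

0.229

~r = 1 − 0.6800 = 0.3200
~r | t = a + b − a·b on (0.3200, 0.5800) = 0.7144
~r = 1 − 0.6800 = 0.3200
(~r | t) & ~r = a·b on (0.7144, 0.3200) = 0.2286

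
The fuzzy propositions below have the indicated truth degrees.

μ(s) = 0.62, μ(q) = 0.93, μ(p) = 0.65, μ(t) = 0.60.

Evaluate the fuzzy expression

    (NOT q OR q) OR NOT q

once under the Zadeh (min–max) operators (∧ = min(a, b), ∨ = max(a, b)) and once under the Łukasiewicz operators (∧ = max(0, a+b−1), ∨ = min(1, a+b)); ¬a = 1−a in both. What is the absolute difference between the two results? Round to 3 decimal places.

0.070

Under Zadeh (min–max):
  NOT q = 1 − 0.93 = 0.07
  NOT q OR q = max(a, b) on (0.07, 0.93) = 0.93
  NOT q = 1 − 0.93 = 0.07
  (NOT q OR q) OR NOT q = max(a, b) on (0.93, 0.07) = 0.93
  → value = 0.9300
Under Łukasiewicz:
  NOT q = 1 − 0.93 = 0.07
  NOT q OR q = min(1, a+b) on (0.07, 0.93) = 1.00
  NOT q = 1 − 0.93 = 0.07
  (NOT q OR q) OR NOT q = min(1, a+b) on (1.00, 0.07) = 1.00
  → value = 1.0000
|0.9300 − 1.0000| = 0.070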